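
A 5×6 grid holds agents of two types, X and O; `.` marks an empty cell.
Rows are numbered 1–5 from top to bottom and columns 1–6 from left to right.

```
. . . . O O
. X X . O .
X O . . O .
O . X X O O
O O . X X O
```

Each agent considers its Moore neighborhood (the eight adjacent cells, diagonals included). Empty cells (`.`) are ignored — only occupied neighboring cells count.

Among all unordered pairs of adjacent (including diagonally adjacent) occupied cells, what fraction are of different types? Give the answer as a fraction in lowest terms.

3/8

Scan each occupied cell's neighbors to the right and below (and the two forward diagonals) so each pair is counted once.
Row 1: O(1,5)–O(1,6)= O(1,5)–O(2,5)= O(1,6)–O(2,5)=  → 0/3 unlike.
Row 2: X(2,2)–X(2,3)= X(2,2)–O(3,2)≠ X(2,2)–X(3,1)= X(2,3)–O(3,2)≠ O(2,5)–O(3,5)=  → 2/5 unlike.
Row 3: X(3,1)–O(3,2)≠ X(3,1)–O(4,1)≠ O(3,2)–X(4,3)≠ O(3,2)–O(4,1)= O(3,5)–O(4,5)= O(3,5)–O(4,6)= O(3,5)–X(4,4)≠  → 4/7 unlike.
Row 4: O(4,1)–O(5,1)= O(4,1)–O(5,2)= X(4,3)–X(4,4)= X(4,3)–X(5,4)= X(4,3)–O(5,2)≠ X(4,4)–O(4,5)≠ X(4,4)–X(5,4)= X(4,4)–X(5,5)= O(4,5)–O(4,6)= O(4,5)–X(5,5)≠ O(4,5)–O(5,6)= O(4,5)–X(5,4)≠ O(4,6)–O(5,6)= O(4,6)–X(5,5)≠  → 5/14 unlike.
Row 5: O(5,1)–O(5,2)= X(5,4)–X(5,5)= X(5,5)–O(5,6)≠  → 1/3 unlike.
Total adjacent occupied pairs: 32; unlike-type pairs: 12.
12/32 reduces to 3/8.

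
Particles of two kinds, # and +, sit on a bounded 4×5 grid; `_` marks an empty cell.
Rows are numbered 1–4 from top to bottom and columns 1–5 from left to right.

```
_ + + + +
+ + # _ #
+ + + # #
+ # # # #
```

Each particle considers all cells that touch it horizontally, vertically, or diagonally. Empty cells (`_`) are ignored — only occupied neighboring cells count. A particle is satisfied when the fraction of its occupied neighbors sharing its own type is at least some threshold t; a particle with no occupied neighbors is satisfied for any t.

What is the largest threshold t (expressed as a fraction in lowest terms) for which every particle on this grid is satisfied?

1/7

Row 1: (1,2)+ 3/4 · (1,3)+ 3/4 · (1,4)+ 2/4 · (1,5)+ 1/2
Row 2: (2,1)+ 4/4 · (2,2)+ 6/7 · (2,3)# 1/7 · (2,5)# 2/4
Row 3: (3,1)+ 4/5 · (3,2)+ 5/8 · (3,3)+ 2/7 · (3,4)# 6/7 · (3,5)# 4/4
Row 4: (4,1)+ 2/3 · (4,2)# 1/5 · (4,3)# 3/5 · (4,4)# 4/5 · (4,5)# 3/3
The smallest same-type fraction is 1/7 at (2,3), which reduces to 1/7. Any threshold above that leaves this particle unsatisfied.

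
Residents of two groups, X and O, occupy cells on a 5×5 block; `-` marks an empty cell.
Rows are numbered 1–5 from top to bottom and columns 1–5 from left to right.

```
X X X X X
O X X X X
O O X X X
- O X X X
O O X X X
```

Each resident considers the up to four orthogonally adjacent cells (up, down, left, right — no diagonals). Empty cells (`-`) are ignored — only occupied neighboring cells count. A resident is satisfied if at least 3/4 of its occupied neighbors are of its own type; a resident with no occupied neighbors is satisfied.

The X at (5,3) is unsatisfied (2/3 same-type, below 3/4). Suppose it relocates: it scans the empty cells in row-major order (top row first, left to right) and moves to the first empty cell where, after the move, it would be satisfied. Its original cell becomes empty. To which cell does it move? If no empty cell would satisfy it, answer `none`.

none

Vacating (5,3). Empty cells in order:
  (4,1): 0/3 same-type → still unsatisfied.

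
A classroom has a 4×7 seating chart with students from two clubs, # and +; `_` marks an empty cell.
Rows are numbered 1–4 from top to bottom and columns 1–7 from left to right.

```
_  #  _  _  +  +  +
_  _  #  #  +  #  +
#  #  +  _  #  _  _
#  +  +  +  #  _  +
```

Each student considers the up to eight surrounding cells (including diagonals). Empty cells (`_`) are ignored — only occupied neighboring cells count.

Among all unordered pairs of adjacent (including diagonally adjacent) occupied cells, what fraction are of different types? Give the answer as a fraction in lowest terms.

17/37

Scan each occupied cell's neighbors to the right and below (and the two forward diagonals) so each pair is counted once.
Row 1: #(1,2)–#(2,3)= +(1,5)–+(1,6)= +(1,5)–+(2,5)= +(1,5)–#(2,6)≠ +(1,5)–#(2,4)≠ +(1,6)–+(1,7)= +(1,6)–#(2,6)≠ +(1,6)–+(2,7)= +(1,6)–+(2,5)= +(1,7)–+(2,7)= +(1,7)–#(2,6)≠  → 4/11 unlike.
Row 2: #(2,3)–#(2,4)= #(2,3)–+(3,3)≠ #(2,3)–#(3,2)= #(2,4)–+(2,5)≠ #(2,4)–#(3,5)= #(2,4)–+(3,3)≠ +(2,5)–#(2,6)≠ +(2,5)–#(3,5)≠ #(2,6)–+(2,7)≠ #(2,6)–#(3,5)=  → 6/10 unlike.
Row 3: #(3,1)–#(3,2)= #(3,1)–#(4,1)= #(3,1)–+(4,2)≠ #(3,2)–+(3,3)≠ #(3,2)–+(4,2)≠ #(3,2)–+(4,3)≠ #(3,2)–#(4,1)= +(3,3)–+(4,3)= +(3,3)–+(4,4)= +(3,3)–+(4,2)= #(3,5)–#(4,5)= #(3,5)–+(4,4)≠  → 5/12 unlike.
Row 4: #(4,1)–+(4,2)≠ +(4,2)–+(4,3)= +(4,3)–+(4,4)= +(4,4)–#(4,5)≠  → 2/4 unlike.
Total adjacent occupied pairs: 37; unlike-type pairs: 17.
17/37 is already in lowest terms.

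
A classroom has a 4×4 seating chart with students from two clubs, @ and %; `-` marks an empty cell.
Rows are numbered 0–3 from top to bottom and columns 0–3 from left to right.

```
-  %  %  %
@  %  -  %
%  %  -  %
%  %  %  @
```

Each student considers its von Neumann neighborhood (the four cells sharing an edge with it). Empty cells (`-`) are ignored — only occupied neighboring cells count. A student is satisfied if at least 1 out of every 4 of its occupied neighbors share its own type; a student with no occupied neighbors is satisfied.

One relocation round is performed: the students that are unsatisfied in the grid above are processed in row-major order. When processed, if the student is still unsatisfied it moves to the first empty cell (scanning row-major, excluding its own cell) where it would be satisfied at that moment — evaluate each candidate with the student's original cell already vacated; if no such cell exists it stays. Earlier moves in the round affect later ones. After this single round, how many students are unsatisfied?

0

Initially unsatisfied (in order): (1,0), (3,3).
  (1,0): no empty cell satisfies it; stays.
  (3,3) → (0,0).
Resulting grid:
@ % % %
@ % - %
% % - %
% % % -
All satisfied now.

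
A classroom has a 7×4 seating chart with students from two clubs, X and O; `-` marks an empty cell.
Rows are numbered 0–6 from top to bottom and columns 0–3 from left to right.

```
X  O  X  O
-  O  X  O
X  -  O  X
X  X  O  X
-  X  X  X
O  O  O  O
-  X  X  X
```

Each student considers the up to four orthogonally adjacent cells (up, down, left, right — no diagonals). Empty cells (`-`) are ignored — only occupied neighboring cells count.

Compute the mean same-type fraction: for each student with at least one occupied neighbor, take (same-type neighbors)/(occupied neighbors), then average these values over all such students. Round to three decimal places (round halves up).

Row 0: (0,0)X 0/1 · (0,1)O 1/3 · (0,2)X 1/3 · (0,3)O 1/2
Row 1: (1,1)O 1/2 · (1,2)X 1/4 · (1,3)O 1/3
Row 2: (2,0)X 1/1 · (2,2)O 1/3 · (2,3)X 1/3
Row 3: (3,0)X 2/2 · (3,1)X 2/3 · (3,2)O 1/4 · (3,3)X 2/3
Row 4: (4,1)X 2/3 · (4,2)X 2/4 · (4,3)X 2/3
Row 5: (5,0)O 1/1 · (5,1)O 2/4 · (5,2)O 2/4 · (5,3)O 1/3
Row 6: (6,1)X 1/2 · (6,2)X 2/3 · (6,3)X 1/2
Sum over 24 students: 0/1 + 1/3 + 1/3 + 1/2 + 1/2 + 1/4 + 1/3 + 1/1 + 1/3 + 1/3 + 2/2 + 2/3 + 1/4 + 2/3 + 2/3 + 2/4 + 2/3 + 1/1 + 2/4 + 2/4 + 1/3 + 1/2 + 2/3 + 1/2 = 37/3; mean = 37/3 ÷ 24 = 37/72 = 0.513888… → 0.514.

0.514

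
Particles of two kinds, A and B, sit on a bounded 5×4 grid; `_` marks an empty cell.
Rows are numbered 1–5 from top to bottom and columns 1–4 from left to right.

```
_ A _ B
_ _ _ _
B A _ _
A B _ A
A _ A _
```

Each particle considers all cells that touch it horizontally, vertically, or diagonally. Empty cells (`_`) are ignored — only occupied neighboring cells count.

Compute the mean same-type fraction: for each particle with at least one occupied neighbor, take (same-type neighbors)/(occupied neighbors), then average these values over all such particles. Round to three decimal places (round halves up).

(1,2)A — no occupied neighbors
(1,4)B — no occupied neighbors
(3,1)B 1/3
(3,2)A 1/3
(4,1)A 2/4
(4,2)B 1/5
(4,4)A 1/1
(5,1)A 1/2
(5,3)A 1/2
Sum over 7 particles: 1/3 + 1/3 + 2/4 + 1/5 + 1/1 + 1/2 + 1/2 = 101/30; mean = 101/30 ÷ 7 = 101/210 = 0.480952… → 0.481.

0.481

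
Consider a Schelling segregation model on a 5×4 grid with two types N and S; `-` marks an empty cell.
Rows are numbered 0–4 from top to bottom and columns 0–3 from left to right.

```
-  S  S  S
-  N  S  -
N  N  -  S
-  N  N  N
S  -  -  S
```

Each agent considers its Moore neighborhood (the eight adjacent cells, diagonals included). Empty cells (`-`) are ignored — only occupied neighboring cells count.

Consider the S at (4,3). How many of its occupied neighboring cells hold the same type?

Occupied neighbors of (4,3): (3,2)=N, (3,3)=N.
Same type (S): 0 of 2.

0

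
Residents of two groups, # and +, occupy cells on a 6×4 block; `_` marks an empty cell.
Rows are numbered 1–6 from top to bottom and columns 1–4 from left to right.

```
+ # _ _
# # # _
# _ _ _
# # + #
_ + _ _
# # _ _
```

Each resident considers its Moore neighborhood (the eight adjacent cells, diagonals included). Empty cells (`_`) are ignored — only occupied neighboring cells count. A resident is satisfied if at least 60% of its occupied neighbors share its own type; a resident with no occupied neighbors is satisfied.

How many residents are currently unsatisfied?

7

Row 1: (1,1)+ 0/3 unhappy · (1,2)# 3/4 ok
Row 2: (2,1)# 3/4 ok · (2,2)# 4/5 ok · (2,3)# 2/2 ok
Row 3: (3,1)# 4/4 ok
Row 4: (4,1)# 2/3 ok · (4,2)# 2/4 unhappy · (4,3)+ 1/3 unhappy · (4,4)# 0/1 unhappy
Row 5: (5,2)+ 1/5 unhappy
Row 6: (6,1)# 1/2 unhappy · (6,2)# 1/2 unhappy
Unsatisfied: (1,1), (4,2), (4,3), (4,4), (5,2), (6,1), (6,2) — 7 in total.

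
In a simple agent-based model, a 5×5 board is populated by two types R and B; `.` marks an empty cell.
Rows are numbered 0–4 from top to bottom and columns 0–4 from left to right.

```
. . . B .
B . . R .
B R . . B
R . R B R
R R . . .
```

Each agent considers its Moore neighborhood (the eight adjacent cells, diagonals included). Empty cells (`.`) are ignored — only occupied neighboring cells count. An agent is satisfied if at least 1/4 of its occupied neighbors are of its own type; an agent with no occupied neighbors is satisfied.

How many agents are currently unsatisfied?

Row 0: (0,3)B 0/1 unhappy
Row 1: (1,0)B 1/2 ok · (1,3)R 0/2 unhappy
Row 2: (2,0)B 1/3 ok · (2,1)R 2/4 ok · (2,4)B 1/3 ok
Row 3: (3,0)R 3/4 ok · (3,2)R 2/3 ok · (3,3)B 1/3 ok · (3,4)R 0/2 unhappy
Row 4: (4,0)R 2/2 ok · (4,1)R 3/3 ok
Unsatisfied: (0,3), (1,3), (3,4) — 3 in total.

3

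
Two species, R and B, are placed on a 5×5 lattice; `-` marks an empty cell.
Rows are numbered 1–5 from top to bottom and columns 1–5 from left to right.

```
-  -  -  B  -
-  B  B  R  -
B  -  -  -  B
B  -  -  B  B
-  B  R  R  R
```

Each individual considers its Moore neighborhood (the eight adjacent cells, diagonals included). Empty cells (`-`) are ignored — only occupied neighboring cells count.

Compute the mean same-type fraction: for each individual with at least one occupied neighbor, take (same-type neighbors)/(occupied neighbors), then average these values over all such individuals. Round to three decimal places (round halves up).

0.569

(1,4)B 1/2
(2,2)B 2/2
(2,3)B 2/3
(2,4)R 0/3
(3,1)B 2/2
(3,5)B 2/3
(4,1)B 2/2
(4,4)B 2/5
(4,5)B 2/4
(5,2)B 1/2
(5,3)R 1/3
(5,4)R 2/4
(5,5)R 1/3
Sum over 13 individuals: 1/2 + 2/2 + 2/3 + 0/3 + 2/2 + 2/3 + 2/2 + 2/5 + 2/4 + 1/2 + 1/3 + 2/4 + 1/3 = 37/5; mean = 37/5 ÷ 13 = 37/65 = 0.569230… → 0.569.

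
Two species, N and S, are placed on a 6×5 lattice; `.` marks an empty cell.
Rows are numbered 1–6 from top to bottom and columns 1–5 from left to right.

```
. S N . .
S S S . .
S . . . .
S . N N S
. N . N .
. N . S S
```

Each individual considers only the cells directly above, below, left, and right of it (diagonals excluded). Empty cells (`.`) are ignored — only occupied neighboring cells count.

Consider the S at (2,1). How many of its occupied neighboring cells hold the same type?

Occupied neighbors of (2,1): (3,1)=S, (2,2)=S.
Same type (S): 2 of 2.

2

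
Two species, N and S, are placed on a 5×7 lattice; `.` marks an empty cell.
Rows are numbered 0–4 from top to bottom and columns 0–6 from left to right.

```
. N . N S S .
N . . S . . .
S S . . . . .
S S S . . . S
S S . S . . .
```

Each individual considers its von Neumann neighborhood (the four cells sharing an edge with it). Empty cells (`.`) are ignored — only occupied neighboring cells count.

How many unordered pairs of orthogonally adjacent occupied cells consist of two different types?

3

Scan each occupied cell's neighbors to the right and below so each pair is counted once.
Row 0: N(0,3)–S(0,4)≠ N(0,3)–S(1,3)≠ S(0,4)–S(0,5)=  → 2/3 unlike.
Row 1: N(1,0)–S(2,0)≠  → 1/1 unlike.
Row 2: S(2,0)–S(2,1)= S(2,0)–S(3,0)= S(2,1)–S(3,1)=  → 0/3 unlike.
Row 3: S(3,0)–S(3,1)= S(3,0)–S(4,0)= S(3,1)–S(3,2)= S(3,1)–S(4,1)=  → 0/4 unlike.
Row 4: S(4,0)–S(4,1)=  → 0/1 unlike.
Total adjacent occupied pairs: 12; unlike-type pairs: 3.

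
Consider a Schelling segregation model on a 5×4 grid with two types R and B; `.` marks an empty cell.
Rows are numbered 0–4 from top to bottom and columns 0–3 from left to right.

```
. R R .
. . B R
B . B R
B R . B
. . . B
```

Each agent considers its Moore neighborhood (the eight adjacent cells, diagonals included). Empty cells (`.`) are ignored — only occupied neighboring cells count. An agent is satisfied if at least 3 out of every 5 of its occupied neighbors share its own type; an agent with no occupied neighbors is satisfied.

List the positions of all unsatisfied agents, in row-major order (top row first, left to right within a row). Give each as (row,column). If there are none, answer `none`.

(0,1), (1,2), (1,3), (2,0), (2,2), (2,3), (3,0), (3,1)

Row 0: (0,1)R 1/2 unhappy · (0,2)R 2/3 ok
Row 1: (1,2)B 1/5 unhappy · (1,3)R 2/4 unhappy
Row 2: (2,0)B 1/2 unhappy · (2,2)B 2/5 unhappy · (2,3)R 1/4 unhappy
Row 3: (3,0)B 1/2 unhappy · (3,1)R 0/3 unhappy · (3,3)B 2/3 ok
Row 4: (4,3)B 1/1 ok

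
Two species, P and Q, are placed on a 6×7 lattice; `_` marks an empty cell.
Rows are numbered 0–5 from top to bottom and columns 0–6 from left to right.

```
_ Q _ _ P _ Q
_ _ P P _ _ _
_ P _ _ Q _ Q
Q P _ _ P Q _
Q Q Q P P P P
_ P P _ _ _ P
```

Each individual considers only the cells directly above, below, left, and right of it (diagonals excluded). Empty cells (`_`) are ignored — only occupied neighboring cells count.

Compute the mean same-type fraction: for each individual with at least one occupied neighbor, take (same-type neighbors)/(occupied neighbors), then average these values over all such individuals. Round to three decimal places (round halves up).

Row 0: (0,1)Q — no occupied neighbors · (0,4)P — no occupied neighbors · (0,6)Q — no occupied neighbors
Row 1: (1,2)P 1/1 · (1,3)P 1/1
Row 2: (2,1)P 1/1 · (2,4)Q 0/1 · (2,6)Q — no occupied neighbors
Row 3: (3,0)Q 1/2 · (3,1)P 1/3 · (3,4)P 1/3 · (3,5)Q 0/2
Row 4: (4,0)Q 2/2 · (4,1)Q 2/4 · (4,2)Q 1/3 · (4,3)P 1/2 · (4,4)P 3/3 · (4,5)P 2/3 · (4,6)P 2/2
Row 5: (5,1)P 1/2 · (5,2)P 1/2 · (5,6)P 1/1
Sum over 18 individuals: 1/1 + 1/1 + 1/1 + 0/1 + 1/2 + 1/3 + 1/3 + 0/2 + 2/2 + 2/4 + 1/3 + 1/2 + 3/3 + 2/3 + 2/2 + 1/2 + 1/2 + 1/1 = 67/6; mean = 67/6 ÷ 18 = 67/108 = 0.620370… → 0.620.

0.620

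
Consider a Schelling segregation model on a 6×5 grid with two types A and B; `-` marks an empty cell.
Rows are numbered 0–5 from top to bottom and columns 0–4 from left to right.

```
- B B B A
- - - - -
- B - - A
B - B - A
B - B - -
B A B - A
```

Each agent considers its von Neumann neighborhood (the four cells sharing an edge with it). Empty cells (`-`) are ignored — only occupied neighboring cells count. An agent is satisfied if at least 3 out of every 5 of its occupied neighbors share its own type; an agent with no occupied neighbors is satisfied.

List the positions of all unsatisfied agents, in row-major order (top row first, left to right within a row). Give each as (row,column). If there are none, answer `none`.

(0,3), (0,4), (5,0), (5,1), (5,2)

(0,1)B 1/1 satisfied
(0,2)B 2/2 satisfied
(0,3)B 1/2 not
(0,4)A 0/1 not
(2,1)B 0/0 satisfied
(2,4)A 1/1 satisfied
(3,0)B 1/1 satisfied
(3,2)B 1/1 satisfied
(3,4)A 1/1 satisfied
(4,0)B 2/2 satisfied
(4,2)B 2/2 satisfied
(5,0)B 1/2 not
(5,1)A 0/2 not
(5,2)B 1/2 not
(5,4)A 0/0 satisfied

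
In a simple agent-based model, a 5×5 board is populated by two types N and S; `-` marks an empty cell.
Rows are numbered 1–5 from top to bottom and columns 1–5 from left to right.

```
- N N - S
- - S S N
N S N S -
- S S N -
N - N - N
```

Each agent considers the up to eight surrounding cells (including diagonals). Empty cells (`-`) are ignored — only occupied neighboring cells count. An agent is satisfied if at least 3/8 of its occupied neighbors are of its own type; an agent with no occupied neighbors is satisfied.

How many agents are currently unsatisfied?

7

Row 1: (1,2)N 1/2 satisfied · (1,3)N 1/3 not · (1,5)S 1/2 satisfied
Row 2: (2,3)S 3/6 satisfied · (2,4)S 3/6 satisfied · (2,5)N 0/3 not
Row 3: (3,1)N 0/2 not · (3,2)S 3/5 satisfied · (3,3)N 1/7 not · (3,4)S 3/6 satisfied
Row 4: (4,2)S 2/6 not · (4,3)S 3/6 satisfied · (4,4)N 3/5 satisfied
Row 5: (5,1)N 0/1 not · (5,3)N 1/3 not · (5,5)N 1/1 satisfied
Unsatisfied: (1,3), (2,5), (3,1), (3,3), (4,2), (5,1), (5,3) — 7 in total.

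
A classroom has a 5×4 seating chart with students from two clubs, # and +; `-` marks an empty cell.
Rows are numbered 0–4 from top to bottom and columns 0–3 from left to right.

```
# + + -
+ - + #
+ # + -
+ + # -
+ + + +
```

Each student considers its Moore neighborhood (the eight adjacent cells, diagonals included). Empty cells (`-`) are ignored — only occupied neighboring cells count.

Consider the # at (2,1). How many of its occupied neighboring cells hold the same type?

Occupied neighbors of (2,1): (1,0)=+, (1,2)=+, (2,0)=+, (2,2)=+, (3,0)=+, (3,1)=+, (3,2)=#.
Same type (#): 1 of 7.

1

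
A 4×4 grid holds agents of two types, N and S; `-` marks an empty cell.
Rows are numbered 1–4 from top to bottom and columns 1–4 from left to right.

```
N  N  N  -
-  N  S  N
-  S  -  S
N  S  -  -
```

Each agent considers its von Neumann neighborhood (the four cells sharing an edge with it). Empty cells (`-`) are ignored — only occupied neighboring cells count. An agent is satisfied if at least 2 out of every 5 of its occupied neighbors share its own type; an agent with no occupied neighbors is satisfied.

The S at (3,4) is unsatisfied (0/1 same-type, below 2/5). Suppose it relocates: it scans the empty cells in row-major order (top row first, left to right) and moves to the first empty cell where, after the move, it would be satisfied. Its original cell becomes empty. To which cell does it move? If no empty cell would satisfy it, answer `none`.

(3,1)

Vacating (3,4). Empty cells in order:
  (1,4): 0/2 same-type → still unsatisfied.
  (2,1): 0/2 same-type → still unsatisfied.
  (3,1): 1/2 same-type → satisfied — stop here.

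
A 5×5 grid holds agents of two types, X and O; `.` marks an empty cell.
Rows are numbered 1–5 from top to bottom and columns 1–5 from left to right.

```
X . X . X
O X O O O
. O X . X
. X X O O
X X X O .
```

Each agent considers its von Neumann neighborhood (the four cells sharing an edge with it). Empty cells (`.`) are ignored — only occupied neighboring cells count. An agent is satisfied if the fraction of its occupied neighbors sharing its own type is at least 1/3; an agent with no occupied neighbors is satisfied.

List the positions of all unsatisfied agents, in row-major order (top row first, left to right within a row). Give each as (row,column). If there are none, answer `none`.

(1,1)X 0/1 ✗
(1,3)X 0/1 ✗
(1,5)X 0/1 ✗
(2,1)O 0/2 ✗
(2,2)X 0/3 ✗
(2,3)O 1/4 ✗
(2,4)O 2/2 ✓
(2,5)O 1/3 ✓
(3,2)O 0/3 ✗
(3,3)X 1/3 ✓
(3,5)X 0/2 ✗
(4,2)X 2/3 ✓
(4,3)X 3/4 ✓
(4,4)O 2/3 ✓
(4,5)O 1/2 ✓
(5,1)X 1/1 ✓
(5,2)X 3/3 ✓
(5,3)X 2/3 ✓
(5,4)O 1/2 ✓

(1,1), (1,3), (1,5), (2,1), (2,2), (2,3), (3,2), (3,5)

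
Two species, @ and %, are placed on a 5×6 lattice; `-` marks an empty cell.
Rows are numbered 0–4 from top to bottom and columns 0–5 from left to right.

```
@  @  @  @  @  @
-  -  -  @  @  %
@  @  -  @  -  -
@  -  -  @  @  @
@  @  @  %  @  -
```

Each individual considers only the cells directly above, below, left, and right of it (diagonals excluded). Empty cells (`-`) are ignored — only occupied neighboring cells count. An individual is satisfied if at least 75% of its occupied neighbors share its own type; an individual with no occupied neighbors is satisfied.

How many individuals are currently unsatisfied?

7

Row 0: (0,0)@ 1/1 satisfied · (0,1)@ 2/2 satisfied · (0,2)@ 2/2 satisfied · (0,3)@ 3/3 satisfied · (0,4)@ 3/3 satisfied · (0,5)@ 1/2 not
Row 1: (1,3)@ 3/3 satisfied · (1,4)@ 2/3 not · (1,5)% 0/2 not
Row 2: (2,0)@ 2/2 satisfied · (2,1)@ 1/1 satisfied · (2,3)@ 2/2 satisfied
Row 3: (3,0)@ 2/2 satisfied · (3,3)@ 2/3 not · (3,4)@ 3/3 satisfied · (3,5)@ 1/1 satisfied
Row 4: (4,0)@ 2/2 satisfied · (4,1)@ 2/2 satisfied · (4,2)@ 1/2 not · (4,3)% 0/3 not · (4,4)@ 1/2 not
Unsatisfied: (0,5), (1,4), (1,5), (3,3), (4,2), (4,3), (4,4) — 7 in total.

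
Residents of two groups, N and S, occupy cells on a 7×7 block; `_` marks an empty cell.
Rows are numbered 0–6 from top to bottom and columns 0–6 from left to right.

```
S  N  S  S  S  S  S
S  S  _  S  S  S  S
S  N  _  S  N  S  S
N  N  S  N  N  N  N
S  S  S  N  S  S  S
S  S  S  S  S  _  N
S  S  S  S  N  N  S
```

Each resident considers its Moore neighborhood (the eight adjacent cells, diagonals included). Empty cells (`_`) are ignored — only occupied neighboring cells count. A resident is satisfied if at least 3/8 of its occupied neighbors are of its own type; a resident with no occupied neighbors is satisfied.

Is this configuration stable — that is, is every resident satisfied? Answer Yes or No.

No

(0,0)S 2/3 ok
(0,1)N 0/4 unhappy
(0,2)S 3/4 ok
(0,3)S 4/4 ok
(0,4)S 5/5 ok
(0,5)S 5/5 ok
(0,6)S 3/3 ok
(1,0)S 3/5 ok
(1,1)S 4/6 ok
(1,3)S 5/6 ok
(1,4)S 7/8 ok
(1,5)S 7/8 ok
(1,6)S 5/5 ok
(2,0)S 2/5 ok
(2,1)N 2/6 unhappy
(2,3)S 3/6 ok
(2,4)N 3/8 ok
(2,5)S 4/8 ok
(2,6)S 3/5 ok
(3,0)N 2/5 ok
(3,1)N 2/7 unhappy
(3,2)S 3/7 ok
(3,3)N 3/7 ok
(3,4)N 4/8 ok
(3,5)N 3/8 ok
(3,6)N 1/5 unhappy
(4,0)S 3/5 ok
(4,1)S 6/8 ok
(4,2)S 5/8 ok
(4,3)N 2/8 unhappy
(4,4)S 3/7 ok
(4,5)S 3/7 ok
(4,6)S 1/4 unhappy
(5,0)S 5/5 ok
(5,1)S 8/8 ok
(5,2)S 7/8 ok
(5,3)S 6/8 ok
(5,4)S 4/7 ok
(5,6)N 1/4 unhappy
(6,0)S 3/3 ok
(6,1)S 5/5 ok
(6,2)S 5/5 ok
(6,3)S 4/5 ok
(6,4)N 1/4 unhappy
(6,5)N 2/4 ok
(6,6)S 0/2 unhappy
For instance (0,1) has only 0/4 same-type neighbors, below 3/8.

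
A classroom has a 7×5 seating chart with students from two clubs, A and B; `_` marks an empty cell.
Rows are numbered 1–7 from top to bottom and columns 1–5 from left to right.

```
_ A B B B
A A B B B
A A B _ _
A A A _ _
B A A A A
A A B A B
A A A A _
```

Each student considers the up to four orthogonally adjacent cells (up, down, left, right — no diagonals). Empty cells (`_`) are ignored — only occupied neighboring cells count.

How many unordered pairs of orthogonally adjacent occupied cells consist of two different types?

Scan each occupied cell's neighbors to the right and below so each pair is counted once.
Row 1: A(1,2)–B(1,3)≠ A(1,2)–A(2,2)= B(1,3)–B(1,4)= B(1,3)–B(2,3)= B(1,4)–B(1,5)= B(1,4)–B(2,4)= B(1,5)–B(2,5)=  → 1/7 unlike.
Row 2: A(2,1)–A(2,2)= A(2,1)–A(3,1)= A(2,2)–B(2,3)≠ A(2,2)–A(3,2)= B(2,3)–B(2,4)= B(2,3)–B(3,3)= B(2,4)–B(2,5)=  → 1/7 unlike.
Row 3: A(3,1)–A(3,2)= A(3,1)–A(4,1)= A(3,2)–B(3,3)≠ A(3,2)–A(4,2)= B(3,3)–A(4,3)≠  → 2/5 unlike.
Row 4: A(4,1)–A(4,2)= A(4,1)–B(5,1)≠ A(4,2)–A(4,3)= A(4,2)–A(5,2)= A(4,3)–A(5,3)=  → 1/5 unlike.
Row 5: B(5,1)–A(5,2)≠ B(5,1)–A(6,1)≠ A(5,2)–A(5,3)= A(5,2)–A(6,2)= A(5,3)–A(5,4)= A(5,3)–B(6,3)≠ A(5,4)–A(5,5)= A(5,4)–A(6,4)= A(5,5)–B(6,5)≠  → 4/9 unlike.
Row 6: A(6,1)–A(6,2)= A(6,1)–A(7,1)= A(6,2)–B(6,3)≠ A(6,2)–A(7,2)= B(6,3)–A(6,4)≠ B(6,3)–A(7,3)≠ A(6,4)–B(6,5)≠ A(6,4)–A(7,4)=  → 4/8 unlike.
Row 7: A(7,1)–A(7,2)= A(7,2)–A(7,3)= A(7,3)–A(7,4)=  → 0/3 unlike.
Total adjacent occupied pairs: 44; unlike-type pairs: 13.

13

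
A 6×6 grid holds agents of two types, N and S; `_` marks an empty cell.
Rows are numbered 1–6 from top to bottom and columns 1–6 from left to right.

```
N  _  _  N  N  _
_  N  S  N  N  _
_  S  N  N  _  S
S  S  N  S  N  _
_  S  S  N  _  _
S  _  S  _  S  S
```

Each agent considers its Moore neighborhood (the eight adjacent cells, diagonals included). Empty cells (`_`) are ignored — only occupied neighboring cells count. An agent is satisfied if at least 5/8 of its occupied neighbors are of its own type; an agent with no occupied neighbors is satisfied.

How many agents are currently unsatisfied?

(1,1)N 1/1 ok
(1,4)N 3/4 ok
(1,5)N 3/3 ok
(2,2)N 2/4 unhappy
(2,3)S 1/6 unhappy
(2,4)N 5/6 ok
(2,5)N 4/5 ok
(3,2)S 3/6 unhappy
(3,3)N 4/8 unhappy
(3,4)N 5/7 ok
(3,6)S 0/2 unhappy
(4,1)S 3/3 ok
(4,2)S 4/6 ok
(4,3)N 3/8 unhappy
(4,4)S 1/6 unhappy
(4,5)N 2/4 unhappy
(5,2)S 5/6 ok
(5,3)S 4/6 ok
(5,4)N 2/6 unhappy
(6,1)S 1/1 ok
(6,3)S 2/3 ok
(6,5)S 1/2 unhappy
(6,6)S 1/1 ok
Unsatisfied: (2,2), (2,3), (3,2), (3,3), (3,6), (4,3), (4,4), (4,5), (5,4), (6,5) — 10 in total.

10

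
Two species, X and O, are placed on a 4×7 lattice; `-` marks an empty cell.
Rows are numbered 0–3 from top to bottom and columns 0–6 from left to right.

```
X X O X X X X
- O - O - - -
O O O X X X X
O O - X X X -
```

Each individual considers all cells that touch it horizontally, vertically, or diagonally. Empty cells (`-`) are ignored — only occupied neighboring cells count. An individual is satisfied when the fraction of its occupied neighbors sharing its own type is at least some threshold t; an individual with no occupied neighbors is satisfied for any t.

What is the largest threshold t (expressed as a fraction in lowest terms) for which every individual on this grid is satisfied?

1/3

Row 0: (0,0)X 1/2 · (0,1)X 1/3 · (0,2)O 2/4 · (0,3)X 1/3 · (0,4)X 2/3 · (0,5)X 2/2 · (0,6)X 1/1
Row 1: (1,1)O 4/6 · (1,3)O 2/6
Row 2: (2,0)O 4/4 · (2,1)O 5/5 · (2,2)O 4/6 · (2,3)X 3/5 · (2,4)X 5/6 · (2,5)X 4/4 · (2,6)X 2/2
Row 3: (3,0)O 3/3 · (3,1)O 4/4 · (3,3)X 3/4 · (3,4)X 5/5 · (3,5)X 4/4
The smallest same-type fraction is 1/3 at (0,1), which reduces to 1/3. Any threshold above that leaves this individual unsatisfied.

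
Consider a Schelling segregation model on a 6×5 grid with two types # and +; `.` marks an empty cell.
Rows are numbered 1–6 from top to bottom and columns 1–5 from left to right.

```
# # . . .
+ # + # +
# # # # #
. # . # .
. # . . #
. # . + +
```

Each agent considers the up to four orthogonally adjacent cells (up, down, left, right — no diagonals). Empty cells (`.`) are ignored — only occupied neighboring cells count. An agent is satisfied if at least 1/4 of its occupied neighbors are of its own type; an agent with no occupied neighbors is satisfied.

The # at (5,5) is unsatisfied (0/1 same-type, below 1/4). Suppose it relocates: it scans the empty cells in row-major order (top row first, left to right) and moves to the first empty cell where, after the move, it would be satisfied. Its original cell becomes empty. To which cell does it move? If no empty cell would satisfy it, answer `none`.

Vacating (5,5). Empty cells in order:
  (1,3): 1/2 same-type → satisfied — stop here.

(1,3)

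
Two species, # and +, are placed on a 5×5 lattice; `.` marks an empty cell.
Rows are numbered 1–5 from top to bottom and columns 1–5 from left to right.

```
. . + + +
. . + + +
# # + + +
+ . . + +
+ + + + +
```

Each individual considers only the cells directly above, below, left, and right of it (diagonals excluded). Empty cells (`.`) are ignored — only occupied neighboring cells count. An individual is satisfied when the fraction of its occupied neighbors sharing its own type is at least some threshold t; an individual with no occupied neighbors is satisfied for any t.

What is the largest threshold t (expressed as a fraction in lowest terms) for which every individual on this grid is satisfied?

1/2

(1,3)+ 2/2
(1,4)+ 3/3
(1,5)+ 2/2
(2,3)+ 3/3
(2,4)+ 4/4
(2,5)+ 3/3
(3,1)# 1/2
(3,2)# 1/2
(3,3)+ 2/3
(3,4)+ 4/4
(3,5)+ 3/3
(4,1)+ 1/2
(4,4)+ 3/3
(4,5)+ 3/3
(5,1)+ 2/2
(5,2)+ 2/2
(5,3)+ 2/2
(5,4)+ 3/3
(5,5)+ 2/2
The smallest same-type fraction is 1/2 at (3,1), which reduces to 1/2. Any threshold above that leaves this individual unsatisfied.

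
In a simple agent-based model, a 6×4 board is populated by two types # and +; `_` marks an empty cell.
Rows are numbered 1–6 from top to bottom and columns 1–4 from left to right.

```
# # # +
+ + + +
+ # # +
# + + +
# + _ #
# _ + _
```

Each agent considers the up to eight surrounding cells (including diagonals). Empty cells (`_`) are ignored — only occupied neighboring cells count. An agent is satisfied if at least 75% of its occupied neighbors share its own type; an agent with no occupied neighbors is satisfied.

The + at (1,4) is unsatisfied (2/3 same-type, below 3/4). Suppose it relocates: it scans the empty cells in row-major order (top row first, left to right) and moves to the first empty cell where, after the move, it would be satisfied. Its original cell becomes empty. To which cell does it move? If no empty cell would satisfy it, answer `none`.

Vacating (1,4). Empty cells in order:
  (5,3): 5/6 same-type → satisfied — stop here.

(5,3)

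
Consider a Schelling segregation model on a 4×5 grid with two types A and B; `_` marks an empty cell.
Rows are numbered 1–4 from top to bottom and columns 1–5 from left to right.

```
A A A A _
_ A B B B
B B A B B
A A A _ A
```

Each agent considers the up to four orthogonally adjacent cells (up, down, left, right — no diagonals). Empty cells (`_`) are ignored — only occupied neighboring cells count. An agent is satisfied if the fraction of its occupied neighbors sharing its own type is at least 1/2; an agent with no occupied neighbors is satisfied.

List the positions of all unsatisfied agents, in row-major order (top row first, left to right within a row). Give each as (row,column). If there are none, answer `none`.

(1,1)A 1/1 ✓
(1,2)A 3/3 ✓
(1,3)A 2/3 ✓
(1,4)A 1/2 ✓
(2,2)A 1/3 ✗
(2,3)B 1/4 ✗
(2,4)B 3/4 ✓
(2,5)B 2/2 ✓
(3,1)B 1/2 ✓
(3,2)B 1/4 ✗
(3,3)A 1/4 ✗
(3,4)B 2/3 ✓
(3,5)B 2/3 ✓
(4,1)A 1/2 ✓
(4,2)A 2/3 ✓
(4,3)A 2/2 ✓
(4,5)A 0/1 ✗

(2,2), (2,3), (3,2), (3,3), (4,5)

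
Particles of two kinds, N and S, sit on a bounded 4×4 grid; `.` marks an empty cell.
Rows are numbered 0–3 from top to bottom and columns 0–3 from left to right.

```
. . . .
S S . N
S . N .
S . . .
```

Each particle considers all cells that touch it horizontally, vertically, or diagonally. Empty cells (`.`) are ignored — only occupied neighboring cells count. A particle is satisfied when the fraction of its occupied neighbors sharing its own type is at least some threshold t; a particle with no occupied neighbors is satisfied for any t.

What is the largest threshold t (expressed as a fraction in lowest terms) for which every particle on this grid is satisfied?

(1,0)S 2/2
(1,1)S 2/3
(1,3)N 1/1
(2,0)S 3/3
(2,2)N 1/2
(3,0)S 1/1
The smallest same-type fraction is 1/2 at (2,2), which reduces to 1/2. Any threshold above that leaves this particle unsatisfied.

1/2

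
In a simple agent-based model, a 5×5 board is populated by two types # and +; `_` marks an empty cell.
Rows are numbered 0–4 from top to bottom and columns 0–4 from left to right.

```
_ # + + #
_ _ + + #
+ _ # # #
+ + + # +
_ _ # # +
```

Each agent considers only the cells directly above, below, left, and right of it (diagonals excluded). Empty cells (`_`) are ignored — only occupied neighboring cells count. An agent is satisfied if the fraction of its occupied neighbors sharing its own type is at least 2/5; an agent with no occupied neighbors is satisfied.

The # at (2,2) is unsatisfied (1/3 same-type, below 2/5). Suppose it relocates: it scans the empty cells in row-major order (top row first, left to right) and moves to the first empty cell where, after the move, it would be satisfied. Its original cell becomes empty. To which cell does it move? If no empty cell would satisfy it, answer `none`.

(0,0)

Vacating (2,2). Empty cells in order:
  (0,0): 1/1 same-type → satisfied — stop here.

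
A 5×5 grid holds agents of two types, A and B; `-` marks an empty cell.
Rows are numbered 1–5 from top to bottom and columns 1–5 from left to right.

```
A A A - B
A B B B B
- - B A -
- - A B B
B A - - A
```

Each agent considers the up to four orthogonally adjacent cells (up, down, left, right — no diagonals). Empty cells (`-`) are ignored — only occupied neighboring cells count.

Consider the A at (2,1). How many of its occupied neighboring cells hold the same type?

Occupied neighbors of (2,1): (1,1)=A, (2,2)=B.
Same type (A): 1 of 2.

1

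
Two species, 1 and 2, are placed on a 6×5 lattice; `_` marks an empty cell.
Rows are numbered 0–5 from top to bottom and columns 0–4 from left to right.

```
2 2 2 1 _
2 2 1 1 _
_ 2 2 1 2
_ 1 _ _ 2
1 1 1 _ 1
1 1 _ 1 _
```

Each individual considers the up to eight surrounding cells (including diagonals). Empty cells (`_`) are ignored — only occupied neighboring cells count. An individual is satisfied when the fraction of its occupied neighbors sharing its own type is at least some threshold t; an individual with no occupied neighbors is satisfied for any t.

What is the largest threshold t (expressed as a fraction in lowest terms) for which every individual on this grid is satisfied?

(0,0)2 3/3
(0,1)2 4/5
(0,2)2 2/5
(0,3)1 2/3
(1,0)2 4/4
(1,1)2 6/7
(1,2)1 3/8
(1,3)1 3/6
(2,1)2 3/5
(2,2)2 2/6
(2,3)1 2/5
(2,4)2 1/3
(3,1)1 3/5
(3,4)2 1/3
(4,0)1 4/4
(4,1)1 5/5
(4,2)1 4/4
(4,4)1 1/2
(5,0)1 3/3
(5,1)1 4/4
(5,3)1 2/2
The smallest same-type fraction is 2/6 at (2,2), which reduces to 1/3. Any threshold above that leaves this individual unsatisfied.

1/3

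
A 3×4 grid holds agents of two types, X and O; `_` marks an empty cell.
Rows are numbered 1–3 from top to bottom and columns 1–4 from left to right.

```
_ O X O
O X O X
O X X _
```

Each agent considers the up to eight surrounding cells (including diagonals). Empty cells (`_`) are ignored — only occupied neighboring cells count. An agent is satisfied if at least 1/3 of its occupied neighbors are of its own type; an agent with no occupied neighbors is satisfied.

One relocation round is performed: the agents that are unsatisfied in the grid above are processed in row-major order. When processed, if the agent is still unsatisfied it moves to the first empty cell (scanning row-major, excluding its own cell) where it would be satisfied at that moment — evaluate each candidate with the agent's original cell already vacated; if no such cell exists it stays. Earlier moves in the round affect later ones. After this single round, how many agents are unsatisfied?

1

Initially unsatisfied (in order): (2,3).
  (2,3) → (1,1).
Resulting grid:
O O X O
O X _ X
O X X _
Unsatisfied now: (1,4).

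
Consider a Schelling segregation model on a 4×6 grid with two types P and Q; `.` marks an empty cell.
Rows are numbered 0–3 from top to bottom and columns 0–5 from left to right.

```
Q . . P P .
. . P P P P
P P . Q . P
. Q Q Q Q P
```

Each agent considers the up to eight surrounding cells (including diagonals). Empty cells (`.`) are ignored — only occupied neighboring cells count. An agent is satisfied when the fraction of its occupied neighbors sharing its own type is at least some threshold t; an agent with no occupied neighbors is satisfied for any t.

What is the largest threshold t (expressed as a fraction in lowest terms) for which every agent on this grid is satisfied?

(0,0)Q — no occupied neighbors
(0,3)P 4/4
(0,4)P 4/4
(1,2)P 3/4
(1,3)P 4/5
(1,4)P 5/6
(1,5)P 3/3
(2,0)P 1/2
(2,1)P 2/4
(2,3)Q 3/6
(2,5)P 3/4
(3,1)Q 1/3
(3,2)Q 3/4
(3,3)Q 3/3
(3,4)Q 2/4
(3,5)P 1/2
The smallest same-type fraction is 1/3 at (3,1), which reduces to 1/3. Any threshold above that leaves this agent unsatisfied.

1/3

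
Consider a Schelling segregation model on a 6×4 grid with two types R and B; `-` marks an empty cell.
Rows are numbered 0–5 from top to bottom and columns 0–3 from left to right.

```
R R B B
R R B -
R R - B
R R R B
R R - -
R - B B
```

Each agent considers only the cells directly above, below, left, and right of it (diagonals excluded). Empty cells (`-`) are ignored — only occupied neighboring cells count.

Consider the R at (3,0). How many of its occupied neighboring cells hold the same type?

3

Occupied neighbors of (3,0): (2,0)=R, (4,0)=R, (3,1)=R.
Same type (R): 3 of 3.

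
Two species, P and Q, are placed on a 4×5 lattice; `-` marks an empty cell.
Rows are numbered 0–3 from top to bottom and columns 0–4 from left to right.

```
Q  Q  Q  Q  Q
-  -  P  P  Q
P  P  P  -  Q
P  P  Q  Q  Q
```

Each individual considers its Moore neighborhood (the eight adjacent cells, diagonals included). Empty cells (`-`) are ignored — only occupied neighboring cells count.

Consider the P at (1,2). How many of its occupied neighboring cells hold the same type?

Occupied neighbors of (1,2): (0,1)=Q, (0,2)=Q, (0,3)=Q, (1,3)=P, (2,1)=P, (2,2)=P.
Same type (P): 3 of 6.

3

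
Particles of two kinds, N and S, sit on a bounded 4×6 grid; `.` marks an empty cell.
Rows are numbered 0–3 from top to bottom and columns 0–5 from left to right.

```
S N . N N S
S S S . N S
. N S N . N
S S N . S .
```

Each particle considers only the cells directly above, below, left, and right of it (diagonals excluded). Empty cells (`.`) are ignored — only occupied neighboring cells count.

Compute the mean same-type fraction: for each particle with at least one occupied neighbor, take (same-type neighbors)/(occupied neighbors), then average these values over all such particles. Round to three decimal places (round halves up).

Row 0: (0,0)S 1/2 · (0,1)N 0/2 · (0,3)N 1/1 · (0,4)N 2/3 · (0,5)S 1/2
Row 1: (1,0)S 2/2 · (1,1)S 2/4 · (1,2)S 2/2 · (1,4)N 1/2 · (1,5)S 1/3
Row 2: (2,1)N 0/3 · (2,2)S 1/4 · (2,3)N 0/1 · (2,5)N 0/1
Row 3: (3,0)S 1/1 · (3,1)S 1/3 · (3,2)N 0/2 · (3,4)S — no occupied neighbors
Sum over 17 particles: 1/2 + 0/2 + 1/1 + 2/3 + 1/2 + 2/2 + 2/4 + 2/2 + 1/2 + 1/3 + 0/3 + 1/4 + 0/1 + 0/1 + 1/1 + 1/3 + 0/2 = 91/12; mean = 91/12 ÷ 17 = 91/204 = 0.446078… → 0.446.

0.446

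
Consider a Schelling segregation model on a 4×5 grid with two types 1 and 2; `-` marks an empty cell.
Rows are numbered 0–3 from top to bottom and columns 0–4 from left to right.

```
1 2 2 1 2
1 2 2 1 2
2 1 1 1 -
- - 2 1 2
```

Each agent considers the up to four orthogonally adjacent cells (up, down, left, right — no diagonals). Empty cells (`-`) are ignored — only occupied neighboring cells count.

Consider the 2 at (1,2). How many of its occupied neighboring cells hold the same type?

2

Occupied neighbors of (1,2): (0,2)=2, (2,2)=1, (1,1)=2, (1,3)=1.
Same type (2): 2 of 4.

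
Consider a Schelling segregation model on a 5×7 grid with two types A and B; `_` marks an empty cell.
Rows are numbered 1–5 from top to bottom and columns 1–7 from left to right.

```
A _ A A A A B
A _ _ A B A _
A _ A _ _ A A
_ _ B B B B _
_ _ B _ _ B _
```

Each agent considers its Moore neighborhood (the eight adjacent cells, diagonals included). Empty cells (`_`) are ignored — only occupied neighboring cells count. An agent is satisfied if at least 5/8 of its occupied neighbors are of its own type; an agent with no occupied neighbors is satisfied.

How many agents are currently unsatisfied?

6

Row 1: (1,1)A 1/1 ok · (1,3)A 2/2 ok · (1,4)A 3/4 ok · (1,5)A 4/5 ok · (1,6)A 2/4 unhappy · (1,7)B 0/2 unhappy
Row 2: (2,1)A 2/2 ok · (2,4)A 4/5 ok · (2,5)B 0/6 unhappy · (2,6)A 4/6 ok
Row 3: (3,1)A 1/1 ok · (3,3)A 1/3 unhappy · (3,6)A 2/5 unhappy · (3,7)A 2/3 ok
Row 4: (4,3)B 2/3 ok · (4,4)B 3/4 ok · (4,5)B 3/4 ok · (4,6)B 2/4 unhappy
Row 5: (5,3)B 2/2 ok · (5,6)B 2/2 ok
Unsatisfied: (1,6), (1,7), (2,5), (3,3), (3,6), (4,6) — 6 in total.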